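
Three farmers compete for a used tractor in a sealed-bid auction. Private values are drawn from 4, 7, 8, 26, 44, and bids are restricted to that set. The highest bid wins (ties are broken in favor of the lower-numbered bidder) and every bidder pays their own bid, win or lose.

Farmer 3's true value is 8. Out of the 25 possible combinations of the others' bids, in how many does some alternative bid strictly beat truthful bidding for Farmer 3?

22

Others bid (4, 4): truth gives 0; bid 7 gives 1 > 0. Violating.
Others bid (4, 8): truth gives -8; bid 4 gives -4 > -8. Violating.
Others bid (4, 26): truth gives -8; bid 4 gives -4 > -8. Violating.
Others bid (4, 44): truth gives -8; bid 4 gives -4 > -8. Violating.
Others bid (4, 7): truth gives 0; no alternative beats it.
Others bid (7, 4): truth gives 0; no alternative beats it.
(Checking all 25 profiles: 22 have a profitable deviation, 3 do not.)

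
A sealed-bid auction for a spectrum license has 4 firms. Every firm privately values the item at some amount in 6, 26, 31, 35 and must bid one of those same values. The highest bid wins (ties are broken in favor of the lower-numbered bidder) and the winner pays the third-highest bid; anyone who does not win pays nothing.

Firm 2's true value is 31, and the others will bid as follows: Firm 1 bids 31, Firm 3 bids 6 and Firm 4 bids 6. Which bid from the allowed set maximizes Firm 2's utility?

Bid 6: loses, pays 0, utility 0.
Bid 26: loses, pays 0, utility 0.
Bid 31: loses, pays 0, utility 0.
Bid 35: wins, pays 6, utility 31 - 6 = 25.
The best choice is 35 with utility 25.

35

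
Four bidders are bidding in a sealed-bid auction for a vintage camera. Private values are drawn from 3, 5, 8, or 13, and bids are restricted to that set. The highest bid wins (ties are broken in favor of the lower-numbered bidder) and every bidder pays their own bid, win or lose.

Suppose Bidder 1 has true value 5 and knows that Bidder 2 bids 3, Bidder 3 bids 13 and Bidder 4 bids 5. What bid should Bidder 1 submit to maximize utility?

Bid 3: loses but pays 3, utility -3.
Bid 5: loses but pays 5, utility -5.
Bid 8: loses but pays 8, utility -8.
Bid 13: wins, pays 13, utility 5 - 13 = -8.
The best choice is 3 with utility -3.

3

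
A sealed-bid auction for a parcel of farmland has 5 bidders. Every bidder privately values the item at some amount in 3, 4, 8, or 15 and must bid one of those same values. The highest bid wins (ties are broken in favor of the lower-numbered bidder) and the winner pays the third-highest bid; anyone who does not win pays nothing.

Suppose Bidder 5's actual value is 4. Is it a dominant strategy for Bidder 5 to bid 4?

Consider the case where Bidder 1 bids 3, Bidder 2 bids 3, Bidder 3 bids 3 and Bidder 4 bids 4.
Truthful bid 4: loses, pays 0, utility 0.
Bid 8 instead: wins, pays 3, utility 4 - 3 = 1.
Since 1 > 0, bidding 8 is strictly better here, so truthful bidding is not dominant.

No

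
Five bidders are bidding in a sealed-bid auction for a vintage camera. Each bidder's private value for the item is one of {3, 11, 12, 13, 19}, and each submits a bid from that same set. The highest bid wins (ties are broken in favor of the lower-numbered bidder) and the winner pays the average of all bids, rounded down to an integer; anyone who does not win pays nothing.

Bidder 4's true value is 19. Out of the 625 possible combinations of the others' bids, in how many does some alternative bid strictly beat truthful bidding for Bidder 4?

108

Others bid (3, 3, 3, 3): truth gives 13; bid 11 gives 15 > 13. Violating.
Others bid (3, 3, 3, 11): truth gives 12; bid 11 gives 13 > 12. Violating.
Others bid (3, 3, 3, 12): truth gives 11; bid 12 gives 13 > 11. Violating.
Others bid (3, 3, 3, 13): truth gives 11; bid 13 gives 12 > 11. Violating.
Others bid (3, 3, 3, 19): truth gives 10; no alternative beats it.
Others bid (3, 3, 11, 19): truth gives 8; no alternative beats it.
(Checking all 625 profiles: 108 have a profitable deviation, 517 do not.)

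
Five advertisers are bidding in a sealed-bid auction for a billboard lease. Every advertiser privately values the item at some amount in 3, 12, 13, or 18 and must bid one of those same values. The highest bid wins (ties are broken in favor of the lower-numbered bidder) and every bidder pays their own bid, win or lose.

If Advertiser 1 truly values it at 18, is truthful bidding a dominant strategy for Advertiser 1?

No

Consider the case where Advertiser 2 bids 3, Advertiser 3 bids 3, Advertiser 4 bids 3 and Advertiser 5 bids 3.
Truthful bid 18: wins, pays 18, utility 18 - 18 = 0.
Bid 3 instead: wins, pays 3, utility 18 - 3 = 15.
Since 15 > 0, bidding 3 is strictly better here, so truthful bidding is not dominant.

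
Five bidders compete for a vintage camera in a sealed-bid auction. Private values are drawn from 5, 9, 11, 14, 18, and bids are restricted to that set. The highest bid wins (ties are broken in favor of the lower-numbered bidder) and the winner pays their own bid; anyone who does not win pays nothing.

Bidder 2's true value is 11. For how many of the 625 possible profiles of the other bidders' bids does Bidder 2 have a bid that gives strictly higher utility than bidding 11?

8

Others bid (5, 5, 5, 5): truth gives 0; bid 9 gives 2 > 0. Violating.
Others bid (5, 5, 5, 9): truth gives 0; bid 9 gives 2 > 0. Violating.
Others bid (5, 5, 9, 5): truth gives 0; bid 9 gives 2 > 0. Violating.
Others bid (5, 5, 9, 9): truth gives 0; bid 9 gives 2 > 0. Violating.
Others bid (5, 5, 5, 11): truth gives 0; no alternative beats it.
Others bid (5, 5, 5, 14): truth gives 0; no alternative beats it.
(Checking all 625 profiles: 8 have a profitable deviation, 617 do not.)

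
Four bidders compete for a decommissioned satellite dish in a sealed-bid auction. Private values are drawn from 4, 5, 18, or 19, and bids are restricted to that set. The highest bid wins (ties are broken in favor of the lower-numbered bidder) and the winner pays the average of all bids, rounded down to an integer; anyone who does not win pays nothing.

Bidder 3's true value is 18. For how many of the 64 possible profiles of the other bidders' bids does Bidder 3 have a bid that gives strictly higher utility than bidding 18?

Others bid (4, 4, 4): truth gives 11; bid 5 gives 14 > 11. Violating.
Others bid (4, 4, 5): truth gives 11; bid 5 gives 14 > 11. Violating.
Others bid (4, 4, 19): truth gives 0; bid 19 gives 7 > 0. Violating.
Others bid (4, 5, 19): truth gives 0; bid 19 gives 7 > 0. Violating.
Others bid (4, 4, 18): truth gives 7; no alternative beats it.
Others bid (4, 5, 4): truth gives 11; no alternative beats it.
(Checking all 64 profiles: 24 have a profitable deviation, 40 do not.)

24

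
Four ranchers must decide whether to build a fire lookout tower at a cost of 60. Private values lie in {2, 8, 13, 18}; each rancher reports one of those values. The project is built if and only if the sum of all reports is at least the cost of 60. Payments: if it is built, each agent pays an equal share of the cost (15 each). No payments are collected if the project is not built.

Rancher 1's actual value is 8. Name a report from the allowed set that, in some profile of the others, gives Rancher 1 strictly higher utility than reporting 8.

Suppose Rancher 2 reports 18, Rancher 3 reports 18 and Rancher 4 reports 18.
Report 8: project built, pays 15, utility 8 - 15 = -7.
Report 2: project not built, utility 0.
So reporting 2 beats truth here (0 > -7).

2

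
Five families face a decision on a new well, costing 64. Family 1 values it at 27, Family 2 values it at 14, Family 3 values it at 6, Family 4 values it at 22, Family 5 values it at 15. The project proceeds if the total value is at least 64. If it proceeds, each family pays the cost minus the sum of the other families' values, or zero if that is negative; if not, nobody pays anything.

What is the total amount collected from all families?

9

Total value 84 ≥ cost 64, so it is built.
Family 1: others sum to 57; max(0, 64 - 57) = 7.
Family 2: others sum to 70; max(0, 64 - 70) = 0.
Family 3: others sum to 78; max(0, 64 - 78) = 0.
Family 4: others sum to 62; max(0, 64 - 62) = 2.
Family 5: others sum to 69; max(0, 64 - 69) = 0.
Total collected = 7 + 0 + 0 + 2 + 0 = 9.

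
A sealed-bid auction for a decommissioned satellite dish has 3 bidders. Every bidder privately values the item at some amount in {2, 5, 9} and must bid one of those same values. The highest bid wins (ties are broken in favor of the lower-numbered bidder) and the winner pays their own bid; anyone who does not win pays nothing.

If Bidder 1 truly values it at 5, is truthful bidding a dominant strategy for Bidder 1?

Consider the case where Bidder 2 bids 2 and Bidder 3 bids 2.
Truthful bid 5: wins, pays 5, utility 5 - 5 = 0.
Bid 2 instead: wins, pays 2, utility 5 - 2 = 3.
Since 3 > 0, bidding 2 is strictly better here, so truthful bidding is not dominant.

No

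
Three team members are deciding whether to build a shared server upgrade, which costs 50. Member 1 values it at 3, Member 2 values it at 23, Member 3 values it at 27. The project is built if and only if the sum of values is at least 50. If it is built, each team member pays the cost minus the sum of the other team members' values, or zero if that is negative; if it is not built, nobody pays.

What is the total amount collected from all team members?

Total value 53 ≥ cost 50, so it is built.
Member 1: others sum to 50; max(0, 50 - 50) = 0.
Member 2: others sum to 30; max(0, 50 - 30) = 20.
Member 3: others sum to 26; max(0, 50 - 26) = 24.
Total collected = 0 + 20 + 24 = 44.

44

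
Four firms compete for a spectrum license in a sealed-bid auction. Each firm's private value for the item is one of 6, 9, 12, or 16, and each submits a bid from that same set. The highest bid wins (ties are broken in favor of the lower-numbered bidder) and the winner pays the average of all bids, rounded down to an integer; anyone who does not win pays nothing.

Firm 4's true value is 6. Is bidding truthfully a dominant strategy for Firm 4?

Check each profile of the others' bids and compare truth against every alternative bid.
Others bid (6, 6, 6): truth gives 0, best alternative gives 0.
Others bid (6, 6, 9): truth gives 0, best alternative gives 0.
Others bid (6, 6, 12): truth gives 0, best alternative gives 0.
Others bid (6, 6, 16): truth gives 0, best alternative gives 0.
Others bid (6, 9, 6): truth gives 0, best alternative gives 0.
Others bid (6, 9, 9): truth gives 0, best alternative gives 0.
(Remaining 58 profiles checked similarly; truth is weakly best in each.)
In every case the truthful bid is at least as good as any alternative, so it is a dominant strategy.

Yes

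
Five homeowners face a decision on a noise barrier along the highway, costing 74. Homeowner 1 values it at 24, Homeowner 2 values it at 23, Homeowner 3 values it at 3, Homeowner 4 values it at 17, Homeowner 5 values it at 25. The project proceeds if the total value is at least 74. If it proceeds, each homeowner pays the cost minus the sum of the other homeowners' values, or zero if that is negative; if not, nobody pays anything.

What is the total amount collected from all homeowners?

Total value 92 ≥ cost 74, so it is built.
Homeowner 1: others sum to 68; max(0, 74 - 68) = 6.
Homeowner 2: others sum to 69; max(0, 74 - 69) = 5.
Homeowner 3: others sum to 89; max(0, 74 - 89) = 0.
Homeowner 4: others sum to 75; max(0, 74 - 75) = 0.
Homeowner 5: others sum to 67; max(0, 74 - 67) = 7.
Total collected = 6 + 5 + 0 + 0 + 7 = 18.

18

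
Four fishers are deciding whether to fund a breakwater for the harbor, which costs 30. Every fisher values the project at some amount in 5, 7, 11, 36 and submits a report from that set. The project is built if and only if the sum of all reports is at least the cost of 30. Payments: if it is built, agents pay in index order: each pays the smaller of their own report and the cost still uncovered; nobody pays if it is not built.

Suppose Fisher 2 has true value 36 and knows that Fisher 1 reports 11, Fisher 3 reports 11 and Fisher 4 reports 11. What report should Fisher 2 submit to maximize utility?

5

Report 5: project built, pays 5, utility 36 - 5 = 31.
Report 7: project built, pays 7, utility 36 - 7 = 29.
Report 11: project built, pays 11, utility 36 - 11 = 25.
Report 36: project built, pays 19, utility 36 - 19 = 17.
The best choice is 5 with utility 31.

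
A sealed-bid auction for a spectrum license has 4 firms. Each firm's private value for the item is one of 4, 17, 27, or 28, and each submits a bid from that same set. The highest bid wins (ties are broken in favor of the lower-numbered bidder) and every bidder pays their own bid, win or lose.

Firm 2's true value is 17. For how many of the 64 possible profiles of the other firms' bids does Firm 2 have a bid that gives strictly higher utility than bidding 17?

60

Others bid (4, 4, 27): truth gives -17; bid 4 gives -4 > -17. Violating.
Others bid (4, 4, 28): truth gives -17; bid 4 gives -4 > -17. Violating.
Others bid (4, 17, 27): truth gives -17; bid 4 gives -4 > -17. Violating.
Others bid (4, 17, 28): truth gives -17; bid 4 gives -4 > -17. Violating.
Others bid (4, 4, 4): truth gives 0; no alternative beats it.
Others bid (4, 4, 17): truth gives 0; no alternative beats it.
(Checking all 64 profiles: 60 have a profitable deviation, 4 do not.)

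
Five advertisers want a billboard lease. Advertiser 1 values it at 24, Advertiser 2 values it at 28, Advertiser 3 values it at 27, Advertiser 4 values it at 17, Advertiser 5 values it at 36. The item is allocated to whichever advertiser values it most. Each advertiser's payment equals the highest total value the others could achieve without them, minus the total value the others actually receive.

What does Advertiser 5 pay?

28

Advertiser 5 has the highest value and receives the item.
Without Advertiser 5, the item would go to the next-highest value, 28, so the others could achieve 28.
With Advertiser 5 present and winning, the others receive nothing, so their total is 0.
Payment = 28 - 0 = 28.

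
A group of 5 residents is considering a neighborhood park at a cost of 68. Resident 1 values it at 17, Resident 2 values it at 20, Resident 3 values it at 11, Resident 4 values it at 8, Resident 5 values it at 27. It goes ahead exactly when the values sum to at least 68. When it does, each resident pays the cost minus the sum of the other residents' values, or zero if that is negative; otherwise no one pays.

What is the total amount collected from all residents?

19

Total value 83 ≥ cost 68, so it is built.
Resident 1: others sum to 66; max(0, 68 - 66) = 2.
Resident 2: others sum to 63; max(0, 68 - 63) = 5.
Resident 3: others sum to 72; max(0, 68 - 72) = 0.
Resident 4: others sum to 75; max(0, 68 - 75) = 0.
Resident 5: others sum to 56; max(0, 68 - 56) = 12.
Total collected = 2 + 5 + 0 + 0 + 12 = 19.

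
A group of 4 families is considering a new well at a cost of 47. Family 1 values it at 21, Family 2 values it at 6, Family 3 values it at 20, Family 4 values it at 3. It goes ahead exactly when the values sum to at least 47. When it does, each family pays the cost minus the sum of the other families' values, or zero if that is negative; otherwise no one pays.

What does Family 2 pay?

3

Total value 50 ≥ cost 47, so the project is built.
The other families' values sum to 44.
Cost minus that sum is 47 - 44 = 3.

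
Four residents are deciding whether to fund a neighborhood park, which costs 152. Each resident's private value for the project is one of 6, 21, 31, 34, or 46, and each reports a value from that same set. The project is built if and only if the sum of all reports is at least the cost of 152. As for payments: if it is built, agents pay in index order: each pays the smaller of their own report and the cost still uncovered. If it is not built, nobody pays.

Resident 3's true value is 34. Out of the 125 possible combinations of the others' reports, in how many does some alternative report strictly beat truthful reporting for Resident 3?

Others report (31, 46, 46): truth gives 0; report 31 gives 3 > 0. Violating.
Others report (34, 46, 46): truth gives 0; report 31 gives 3 > 0. Violating.
Others report (46, 31, 46): truth gives 0; report 31 gives 3 > 0. Violating.
Others report (46, 34, 46): truth gives 0; report 31 gives 3 > 0. Violating.
Others report (6, 6, 6): truth gives 0; no alternative beats it.
Others report (6, 6, 21): truth gives 0; no alternative beats it.
(Checking all 125 profiles: 7 have a profitable deviation, 118 do not.)

7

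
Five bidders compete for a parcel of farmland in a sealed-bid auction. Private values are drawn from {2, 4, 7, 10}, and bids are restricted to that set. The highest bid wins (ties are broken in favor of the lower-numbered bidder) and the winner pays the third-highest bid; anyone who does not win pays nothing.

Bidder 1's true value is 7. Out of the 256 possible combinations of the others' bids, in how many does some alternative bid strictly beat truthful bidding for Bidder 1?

Others bid (2, 2, 2, 10): truth gives 0; bid 10 gives 5 > 0. Violating.
Others bid (2, 2, 4, 10): truth gives 0; bid 10 gives 3 > 0. Violating.
Others bid (2, 2, 10, 2): truth gives 0; bid 10 gives 5 > 0. Violating.
Others bid (2, 2, 10, 4): truth gives 0; bid 10 gives 3 > 0. Violating.
Others bid (2, 2, 2, 2): truth gives 5; no alternative beats it.
Others bid (2, 2, 2, 4): truth gives 5; no alternative beats it.
(Checking all 256 profiles: 32 have a profitable deviation, 224 do not.)

32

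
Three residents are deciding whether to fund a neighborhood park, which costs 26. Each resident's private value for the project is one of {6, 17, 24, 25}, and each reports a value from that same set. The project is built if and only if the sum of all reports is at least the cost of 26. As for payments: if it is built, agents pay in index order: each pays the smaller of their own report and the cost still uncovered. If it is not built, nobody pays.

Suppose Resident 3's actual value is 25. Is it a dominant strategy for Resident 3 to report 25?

Check each profile of the others' reports and compare truth against every alternative report.
Others report (6, 24): truth gives 25, best alternative gives 25.
Others report (6, 25): truth gives 25, best alternative gives 25.
Others report (17, 17): truth gives 25, best alternative gives 25.
Others report (17, 24): truth gives 25, best alternative gives 25.
Others report (17, 25): truth gives 25, best alternative gives 25.
Others report (24, 6): truth gives 25, best alternative gives 25.
(Remaining 10 profiles checked similarly; truth is weakly best in each.)
In every case the truthful report is at least as good as any alternative, so it is a dominant strategy.

Yes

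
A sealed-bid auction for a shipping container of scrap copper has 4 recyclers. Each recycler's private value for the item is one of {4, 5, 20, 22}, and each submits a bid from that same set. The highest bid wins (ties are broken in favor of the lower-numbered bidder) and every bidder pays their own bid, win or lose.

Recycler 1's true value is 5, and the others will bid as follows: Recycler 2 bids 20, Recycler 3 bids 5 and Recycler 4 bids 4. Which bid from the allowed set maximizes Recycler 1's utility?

Bid 4: loses but pays 4, utility -4.
Bid 5: loses but pays 5, utility -5.
Bid 20: wins, pays 20, utility 5 - 20 = -15.
Bid 22: wins, pays 22, utility 5 - 22 = -17.
The best choice is 4 with utility -4.

4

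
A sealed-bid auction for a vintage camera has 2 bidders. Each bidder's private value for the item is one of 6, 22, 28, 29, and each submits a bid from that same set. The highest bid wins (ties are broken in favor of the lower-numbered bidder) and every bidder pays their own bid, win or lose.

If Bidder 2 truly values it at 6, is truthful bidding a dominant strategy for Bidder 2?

Check each profile of the others' bids and compare truth against every alternative bid.
Others bid (22): truth gives -6, best alternative gives -22.
Others bid (28): truth gives -6, best alternative gives -22.
Others bid (29): truth gives -6, best alternative gives -22.
Others bid (6): truth gives -6, best alternative gives -16.
In every case the truthful bid is at least as good as any alternative, so it is a dominant strategy.

Yes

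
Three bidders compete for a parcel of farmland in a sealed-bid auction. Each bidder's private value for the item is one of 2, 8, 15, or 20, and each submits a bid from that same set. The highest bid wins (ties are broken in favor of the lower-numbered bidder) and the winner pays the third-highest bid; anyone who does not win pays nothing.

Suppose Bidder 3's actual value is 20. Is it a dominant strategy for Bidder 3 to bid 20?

Yes

Check each profile of the others' bids and compare truth against every alternative bid.
Others bid (2, 15): truth gives 18, best alternative gives 0.
Others bid (15, 2): truth gives 18, best alternative gives 0.
Others bid (8, 15): truth gives 12, best alternative gives 0.
Others bid (15, 8): truth gives 12, best alternative gives 0.
Others bid (15, 15): truth gives 5, best alternative gives 0.
Others bid (2, 2): truth gives 18, best alternative gives 18.
(Remaining 10 profiles checked similarly; truth is weakly best in each.)
In every case the truthful bid is at least as good as any alternative, so it is a dominant strategy.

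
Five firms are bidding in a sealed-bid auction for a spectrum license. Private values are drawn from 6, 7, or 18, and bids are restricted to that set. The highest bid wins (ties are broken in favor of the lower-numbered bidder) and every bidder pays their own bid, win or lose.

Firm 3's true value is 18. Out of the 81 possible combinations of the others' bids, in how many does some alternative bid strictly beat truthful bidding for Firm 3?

Others bid (6, 6, 6, 6): truth gives 0; bid 7 gives 11 > 0. Violating.
Others bid (6, 6, 6, 7): truth gives 0; bid 7 gives 11 > 0. Violating.
Others bid (6, 6, 7, 6): truth gives 0; bid 7 gives 11 > 0. Violating.
Others bid (6, 6, 7, 7): truth gives 0; bid 7 gives 11 > 0. Violating.
Others bid (6, 6, 6, 18): truth gives 0; no alternative beats it.
Others bid (6, 6, 7, 18): truth gives 0; no alternative beats it.
(Checking all 81 profiles: 49 have a profitable deviation, 32 do not.)

49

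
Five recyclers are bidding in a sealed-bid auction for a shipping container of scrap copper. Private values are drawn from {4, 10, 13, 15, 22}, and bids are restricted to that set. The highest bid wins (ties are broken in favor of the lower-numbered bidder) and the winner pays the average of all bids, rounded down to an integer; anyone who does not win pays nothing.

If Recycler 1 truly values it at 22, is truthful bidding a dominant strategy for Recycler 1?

Consider the case where Recycler 2 bids 4, Recycler 3 bids 4, Recycler 4 bids 4 and Recycler 5 bids 4.
Truthful bid 22: wins, pays 7, utility 22 - 7 = 15.
Bid 4 instead: wins, pays 4, utility 22 - 4 = 18.
Since 18 > 15, bidding 4 is strictly better here, so truthful bidding is not dominant.

No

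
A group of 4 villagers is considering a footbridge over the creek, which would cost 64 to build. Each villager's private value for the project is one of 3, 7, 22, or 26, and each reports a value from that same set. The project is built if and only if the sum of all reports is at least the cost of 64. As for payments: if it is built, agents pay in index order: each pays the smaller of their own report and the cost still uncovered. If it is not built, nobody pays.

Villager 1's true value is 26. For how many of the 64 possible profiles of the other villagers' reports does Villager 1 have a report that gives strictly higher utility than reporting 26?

32

Others report (3, 22, 22): truth gives 0; report 22 gives 4 > 0. Violating.
Others report (3, 22, 26): truth gives 0; report 22 gives 4 > 0. Violating.
Others report (3, 26, 22): truth gives 0; report 22 gives 4 > 0. Violating.
Others report (3, 26, 26): truth gives 0; report 22 gives 4 > 0. Violating.
Others report (3, 3, 3): truth gives 0; no alternative beats it.
Others report (3, 3, 7): truth gives 0; no alternative beats it.
(Checking all 64 profiles: 32 have a profitable deviation, 32 do not.)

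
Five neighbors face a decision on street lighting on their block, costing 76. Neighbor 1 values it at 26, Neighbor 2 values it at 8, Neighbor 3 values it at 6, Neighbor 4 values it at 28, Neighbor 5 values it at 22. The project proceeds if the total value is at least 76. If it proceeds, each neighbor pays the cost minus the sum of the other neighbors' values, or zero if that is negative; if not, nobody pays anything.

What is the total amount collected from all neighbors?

Total value 90 ≥ cost 76, so it is built.
Neighbor 1: others sum to 64; max(0, 76 - 64) = 12.
Neighbor 2: others sum to 82; max(0, 76 - 82) = 0.
Neighbor 3: others sum to 84; max(0, 76 - 84) = 0.
Neighbor 4: others sum to 62; max(0, 76 - 62) = 14.
Neighbor 5: others sum to 68; max(0, 76 - 68) = 8.
Total collected = 12 + 0 + 0 + 14 + 8 = 34.

34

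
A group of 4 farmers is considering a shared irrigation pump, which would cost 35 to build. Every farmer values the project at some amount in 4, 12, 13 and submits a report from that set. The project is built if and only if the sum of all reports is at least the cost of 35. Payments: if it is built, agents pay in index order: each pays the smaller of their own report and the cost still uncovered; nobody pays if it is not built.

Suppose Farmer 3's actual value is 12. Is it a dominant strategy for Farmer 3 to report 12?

Consider the case where Farmer 1 reports 12, Farmer 2 reports 12 and Farmer 4 reports 12.
Truthful report 12: project built, pays 11, utility 12 - 11 = 1.
Report 4 instead: project built, pays 4, utility 12 - 4 = 8.
Since 8 > 1, reporting 4 is strictly better here, so truthful reporting is not dominant.

No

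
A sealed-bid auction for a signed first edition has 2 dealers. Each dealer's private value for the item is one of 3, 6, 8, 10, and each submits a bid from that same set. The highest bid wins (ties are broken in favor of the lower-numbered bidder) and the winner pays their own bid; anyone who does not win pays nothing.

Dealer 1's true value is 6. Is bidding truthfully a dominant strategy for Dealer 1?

No

Consider the case where Dealer 2 bids 3.
Truthful bid 6: wins, pays 6, utility 6 - 6 = 0.
Bid 3 instead: wins, pays 3, utility 6 - 3 = 3.
Since 3 > 0, bidding 3 is strictly better here, so truthful bidding is not dominant.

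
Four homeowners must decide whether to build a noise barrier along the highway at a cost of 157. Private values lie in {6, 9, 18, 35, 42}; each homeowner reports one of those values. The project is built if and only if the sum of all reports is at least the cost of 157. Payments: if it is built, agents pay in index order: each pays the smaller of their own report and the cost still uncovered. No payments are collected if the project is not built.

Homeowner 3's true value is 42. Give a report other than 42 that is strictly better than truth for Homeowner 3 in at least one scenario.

35

Suppose Homeowner 1 reports 42, Homeowner 2 reports 42 and Homeowner 4 reports 42.
Report 42: project built, pays 42, utility 42 - 42 = 0.
Report 35: project built, pays 35, utility 42 - 35 = 7.
So reporting 35 beats truth here (7 > 0).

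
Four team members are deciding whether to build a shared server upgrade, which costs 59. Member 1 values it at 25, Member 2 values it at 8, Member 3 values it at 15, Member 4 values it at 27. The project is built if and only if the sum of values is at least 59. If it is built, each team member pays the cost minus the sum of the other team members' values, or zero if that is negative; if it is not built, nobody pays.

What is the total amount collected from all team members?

Total value 75 ≥ cost 59, so it is built.
Member 1: others sum to 50; max(0, 59 - 50) = 9.
Member 2: others sum to 67; max(0, 59 - 67) = 0.
Member 3: others sum to 60; max(0, 59 - 60) = 0.
Member 4: others sum to 48; max(0, 59 - 48) = 11.
Total collected = 9 + 0 + 0 + 11 = 20.

20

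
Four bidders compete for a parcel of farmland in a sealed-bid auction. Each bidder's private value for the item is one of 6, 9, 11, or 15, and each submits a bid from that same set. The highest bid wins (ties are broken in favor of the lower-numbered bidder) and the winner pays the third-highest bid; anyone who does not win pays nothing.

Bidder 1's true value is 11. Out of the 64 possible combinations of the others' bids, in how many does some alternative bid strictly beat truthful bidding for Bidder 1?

12

Others bid (6, 6, 15): truth gives 0; bid 15 gives 5 > 0. Violating.
Others bid (6, 9, 15): truth gives 0; bid 15 gives 2 > 0. Violating.
Others bid (6, 15, 6): truth gives 0; bid 15 gives 5 > 0. Violating.
Others bid (6, 15, 9): truth gives 0; bid 15 gives 2 > 0. Violating.
Others bid (6, 6, 6): truth gives 5; no alternative beats it.
Others bid (6, 6, 9): truth gives 5; no alternative beats it.
(Checking all 64 profiles: 12 have a profitable deviation, 52 do not.)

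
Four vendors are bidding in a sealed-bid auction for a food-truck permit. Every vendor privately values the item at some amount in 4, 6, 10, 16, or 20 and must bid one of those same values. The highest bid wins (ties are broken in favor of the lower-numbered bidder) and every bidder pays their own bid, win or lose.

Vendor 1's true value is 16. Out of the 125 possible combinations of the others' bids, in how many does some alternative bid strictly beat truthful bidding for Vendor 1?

Others bid (4, 4, 4): truth gives 0; bid 4 gives 12 > 0. Violating.
Others bid (4, 4, 6): truth gives 0; bid 6 gives 10 > 0. Violating.
Others bid (4, 4, 10): truth gives 0; bid 10 gives 6 > 0. Violating.
Others bid (4, 4, 20): truth gives -16; bid 4 gives -4 > -16. Violating.
Others bid (4, 4, 16): truth gives 0; no alternative beats it.
Others bid (4, 6, 16): truth gives 0; no alternative beats it.
(Checking all 125 profiles: 88 have a profitable deviation, 37 do not.)

88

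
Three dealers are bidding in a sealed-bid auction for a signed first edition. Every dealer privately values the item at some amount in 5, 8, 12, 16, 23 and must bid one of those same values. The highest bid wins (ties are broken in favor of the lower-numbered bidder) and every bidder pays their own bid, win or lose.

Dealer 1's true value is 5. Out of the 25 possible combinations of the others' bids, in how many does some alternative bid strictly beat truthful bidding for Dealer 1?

Others bid (5, 8): truth gives -5; bid 8 gives -3 > -5. Violating.
Others bid (8, 5): truth gives -5; bid 8 gives -3 > -5. Violating.
Others bid (8, 8): truth gives -5; bid 8 gives -3 > -5. Violating.
Others bid (5, 5): truth gives 0; no alternative beats it.
Others bid (5, 12): truth gives -5; no alternative beats it.
(Checking all 25 profiles: 3 have a profitable deviation, 22 do not.)

3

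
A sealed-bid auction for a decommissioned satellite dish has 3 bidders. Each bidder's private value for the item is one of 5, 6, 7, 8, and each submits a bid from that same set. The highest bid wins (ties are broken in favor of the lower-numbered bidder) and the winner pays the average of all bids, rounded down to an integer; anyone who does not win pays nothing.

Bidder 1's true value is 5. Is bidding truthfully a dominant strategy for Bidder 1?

Yes

Check each profile of the others' bids and compare truth against every alternative bid.
Others bid (6, 6): truth gives 0, best alternative gives -1.
Others bid (5, 5): truth gives 0, best alternative gives 0.
Others bid (5, 6): truth gives 0, best alternative gives 0.
Others bid (5, 7): truth gives 0, best alternative gives 0.
Others bid (5, 8): truth gives 0, best alternative gives 0.
Others bid (6, 5): truth gives 0, best alternative gives 0.
(Remaining 10 profiles checked similarly; truth is weakly best in each.)
In every case the truthful bid is at least as good as any alternative, so it is a dominant strategy.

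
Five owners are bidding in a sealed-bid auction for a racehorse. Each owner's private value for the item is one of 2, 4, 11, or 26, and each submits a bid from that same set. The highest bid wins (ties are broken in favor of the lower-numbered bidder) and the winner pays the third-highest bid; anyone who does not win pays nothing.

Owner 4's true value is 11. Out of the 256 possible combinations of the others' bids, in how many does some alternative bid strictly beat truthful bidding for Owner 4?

32

Others bid (2, 2, 2, 26): truth gives 0; bid 26 gives 9 > 0. Violating.
Others bid (2, 2, 4, 26): truth gives 0; bid 26 gives 7 > 0. Violating.
Others bid (2, 2, 11, 2): truth gives 0; bid 26 gives 9 > 0. Violating.
Others bid (2, 2, 11, 4): truth gives 0; bid 26 gives 7 > 0. Violating.
Others bid (2, 2, 2, 2): truth gives 9; no alternative beats it.
Others bid (2, 2, 2, 4): truth gives 9; no alternative beats it.
(Checking all 256 profiles: 32 have a profitable deviation, 224 do not.)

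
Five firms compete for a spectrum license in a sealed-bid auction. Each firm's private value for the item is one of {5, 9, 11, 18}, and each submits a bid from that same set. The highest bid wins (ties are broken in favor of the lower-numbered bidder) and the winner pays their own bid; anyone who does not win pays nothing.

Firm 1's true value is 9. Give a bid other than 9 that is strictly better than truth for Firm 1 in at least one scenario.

Suppose Firm 2 bids 5, Firm 3 bids 5, Firm 4 bids 5 and Firm 5 bids 5.
Bid 9: wins, pays 9, utility 9 - 9 = 0.
Bid 5: wins, pays 5, utility 9 - 5 = 4.
So bidding 5 beats truth here (4 > 0).

5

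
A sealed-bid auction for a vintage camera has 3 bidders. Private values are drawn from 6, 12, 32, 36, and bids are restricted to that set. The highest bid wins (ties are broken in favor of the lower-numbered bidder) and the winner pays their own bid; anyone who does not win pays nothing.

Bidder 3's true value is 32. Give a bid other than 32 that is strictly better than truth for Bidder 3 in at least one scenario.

12

Suppose Bidder 1 bids 6 and Bidder 2 bids 6.
Bid 32: wins, pays 32, utility 32 - 32 = 0.
Bid 12: wins, pays 12, utility 32 - 12 = 20.
So bidding 12 beats truth here (20 > 0).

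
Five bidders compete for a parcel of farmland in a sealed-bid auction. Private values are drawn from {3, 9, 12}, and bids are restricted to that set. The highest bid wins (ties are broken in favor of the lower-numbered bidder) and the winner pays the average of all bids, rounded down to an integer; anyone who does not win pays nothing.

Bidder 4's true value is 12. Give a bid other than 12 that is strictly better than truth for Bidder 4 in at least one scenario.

9

Suppose Bidder 1 bids 3, Bidder 2 bids 3, Bidder 3 bids 3 and Bidder 5 bids 9.
Bid 12: wins, pays 6, utility 12 - 6 = 6.
Bid 9: wins, pays 5, utility 12 - 5 = 7.
So bidding 9 beats truth here (7 > 6).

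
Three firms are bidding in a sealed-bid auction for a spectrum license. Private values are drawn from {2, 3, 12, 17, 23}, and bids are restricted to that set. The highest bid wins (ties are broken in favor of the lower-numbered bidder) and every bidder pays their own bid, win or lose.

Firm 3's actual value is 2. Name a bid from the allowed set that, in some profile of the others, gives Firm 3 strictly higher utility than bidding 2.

Suppose Firm 1 bids 2 and Firm 2 bids 2.
Bid 2: loses but pays 2, utility -2.
Bid 3: wins, pays 3, utility 2 - 3 = -1.
So bidding 3 beats truth here (-1 > -2).

3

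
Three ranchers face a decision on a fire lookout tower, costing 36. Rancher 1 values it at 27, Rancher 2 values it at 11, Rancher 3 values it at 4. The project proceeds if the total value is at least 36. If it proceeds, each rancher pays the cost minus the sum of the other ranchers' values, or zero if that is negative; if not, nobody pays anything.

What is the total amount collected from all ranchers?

26

Total value 42 ≥ cost 36, so it is built.
Rancher 1: others sum to 15; max(0, 36 - 15) = 21.
Rancher 2: others sum to 31; max(0, 36 - 31) = 5.
Rancher 3: others sum to 38; max(0, 36 - 38) = 0.
Total collected = 21 + 5 + 0 = 26.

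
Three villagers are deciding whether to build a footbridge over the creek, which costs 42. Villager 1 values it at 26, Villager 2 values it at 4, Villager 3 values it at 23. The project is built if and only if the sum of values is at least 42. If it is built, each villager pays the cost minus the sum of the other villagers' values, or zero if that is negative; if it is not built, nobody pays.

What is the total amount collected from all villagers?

Total value 53 ≥ cost 42, so it is built.
Villager 1: others sum to 27; max(0, 42 - 27) = 15.
Villager 2: others sum to 49; max(0, 42 - 49) = 0.
Villager 3: others sum to 30; max(0, 42 - 30) = 12.
Total collected = 15 + 0 + 12 = 27.

27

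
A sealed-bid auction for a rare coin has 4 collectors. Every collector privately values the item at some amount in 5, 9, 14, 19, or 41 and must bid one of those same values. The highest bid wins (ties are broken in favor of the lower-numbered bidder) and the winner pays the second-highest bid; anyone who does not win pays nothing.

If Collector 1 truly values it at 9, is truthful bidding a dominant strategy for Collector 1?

Yes

Check each profile of the others' bids and compare truth against every alternative bid.
Others bid (5, 5, 5): truth gives 4, best alternative gives 4.
Others bid (5, 5, 9): truth gives 0, best alternative gives 0.
Others bid (5, 5, 14): truth gives 0, best alternative gives 0.
Others bid (5, 5, 19): truth gives 0, best alternative gives 0.
Others bid (5, 5, 41): truth gives 0, best alternative gives 0.
Others bid (5, 9, 5): truth gives 0, best alternative gives 0.
(Remaining 119 profiles checked similarly; truth is weakly best in each.)
In every case the truthful bid is at least as good as any alternative, so it is a dominant strategy.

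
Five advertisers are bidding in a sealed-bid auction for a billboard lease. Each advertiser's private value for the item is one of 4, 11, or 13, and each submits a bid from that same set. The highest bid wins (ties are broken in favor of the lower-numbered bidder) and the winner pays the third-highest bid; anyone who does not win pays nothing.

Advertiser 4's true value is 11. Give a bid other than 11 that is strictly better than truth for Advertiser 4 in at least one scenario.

13

Suppose Advertiser 1 bids 4, Advertiser 2 bids 4, Advertiser 3 bids 4 and Advertiser 5 bids 13.
Bid 11: loses, pays 0, utility 0.
Bid 13: wins, pays 4, utility 11 - 4 = 7.
So bidding 13 beats truth here (7 > 0).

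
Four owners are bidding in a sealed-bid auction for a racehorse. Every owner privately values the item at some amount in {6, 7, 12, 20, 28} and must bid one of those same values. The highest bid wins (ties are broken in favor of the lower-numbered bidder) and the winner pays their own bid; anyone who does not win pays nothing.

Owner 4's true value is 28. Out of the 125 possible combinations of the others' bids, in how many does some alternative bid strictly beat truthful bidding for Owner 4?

Others bid (6, 6, 6): truth gives 0; bid 7 gives 21 > 0. Violating.
Others bid (6, 6, 7): truth gives 0; bid 12 gives 16 > 0. Violating.
Others bid (6, 6, 12): truth gives 0; bid 20 gives 8 > 0. Violating.
Others bid (6, 7, 6): truth gives 0; bid 12 gives 16 > 0. Violating.
Others bid (6, 6, 20): truth gives 0; no alternative beats it.
Others bid (6, 6, 28): truth gives 0; no alternative beats it.
(Checking all 125 profiles: 27 have a profitable deviation, 98 do not.)

27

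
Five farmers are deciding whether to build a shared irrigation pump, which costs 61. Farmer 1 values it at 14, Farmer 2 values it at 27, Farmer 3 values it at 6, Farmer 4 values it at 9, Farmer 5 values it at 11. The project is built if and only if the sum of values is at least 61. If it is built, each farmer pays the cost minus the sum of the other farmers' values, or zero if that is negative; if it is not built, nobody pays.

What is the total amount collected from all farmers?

37

Total value 67 ≥ cost 61, so it is built.
Farmer 1: others sum to 53; max(0, 61 - 53) = 8.
Farmer 2: others sum to 40; max(0, 61 - 40) = 21.
Farmer 3: others sum to 61; max(0, 61 - 61) = 0.
Farmer 4: others sum to 58; max(0, 61 - 58) = 3.
Farmer 5: others sum to 56; max(0, 61 - 56) = 5.
Total collected = 8 + 21 + 0 + 3 + 5 = 37.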